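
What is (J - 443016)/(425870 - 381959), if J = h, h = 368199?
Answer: -489/287 ≈ -1.7038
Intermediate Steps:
J = 368199
(J - 443016)/(425870 - 381959) = (368199 - 443016)/(425870 - 381959) = -74817/43911 = -74817*1/43911 = -489/287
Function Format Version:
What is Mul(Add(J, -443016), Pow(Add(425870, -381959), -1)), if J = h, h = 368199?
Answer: Rational(-489, 287) ≈ -1.7038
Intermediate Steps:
J = 368199
Mul(Add(J, -443016), Pow(Add(425870, -381959), -1)) = Mul(Add(368199, -443016), Pow(Add(425870, -381959), -1)) = Mul(-74817, Pow(43911, -1)) = Mul(-74817, Rational(1, 43911)) = Rational(-489, 287)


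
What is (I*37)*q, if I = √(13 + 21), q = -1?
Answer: -37*√34 ≈ -215.75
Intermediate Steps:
I = √34 ≈ 5.8309
(I*37)*q = (√34*37)*(-1) = (37*√34)*(-1) = -37*√34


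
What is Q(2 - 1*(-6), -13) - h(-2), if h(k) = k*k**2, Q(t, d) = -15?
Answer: -7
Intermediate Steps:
h(k) = k**3
Q(2 - 1*(-6), -13) - h(-2) = -15 - 1*(-2)**3 = -15 - 1*(-8) = -15 + 8 = -7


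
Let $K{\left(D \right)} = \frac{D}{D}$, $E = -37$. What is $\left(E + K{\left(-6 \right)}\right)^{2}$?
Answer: $1296$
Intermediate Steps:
$K{\left(D \right)} = 1$
$\left(E + K{\left(-6 \right)}\right)^{2} = \left(-37 + 1\right)^{2} = \left(-36\right)^{2} = 1296$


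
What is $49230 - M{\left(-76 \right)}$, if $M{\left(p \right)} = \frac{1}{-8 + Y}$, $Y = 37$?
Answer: $\frac{1427669}{29} \approx 49230.0$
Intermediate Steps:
$M{\left(p \right)} = \frac{1}{29}$ ($M{\left(p \right)} = \frac{1}{-8 + 37} = \frac{1}{29}$)
$49230 - M{\left(-76 \right)} = 49230 - \frac{1}{29} = \frac{1427669}{29}$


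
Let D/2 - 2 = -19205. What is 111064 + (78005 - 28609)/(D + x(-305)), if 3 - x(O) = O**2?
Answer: 3649217499/32857 ≈ 1.1106e+5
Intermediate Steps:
x(O) = 3 - O**2
D = -38406 (D = 4 + 2*(-19205) = 4 - 38410 = -38406)
111064 + (78005 - 28609)/(D + x(-305)) = 111064 + (78005 - 28609)/(-38406 + (3 - 1*(-305)**2)) = 111064 + 49396/(-38406 + (3 - 1*93025)) = 111064 + 49396/(-38406 + (3 - 93025)) = 111064 + 49396/(-38406 - 93022) = 111064 + 49396/(-131428) = 111064 + 49396*(-1/131428) = 111064 - 12349/32857 = 3649217499/32857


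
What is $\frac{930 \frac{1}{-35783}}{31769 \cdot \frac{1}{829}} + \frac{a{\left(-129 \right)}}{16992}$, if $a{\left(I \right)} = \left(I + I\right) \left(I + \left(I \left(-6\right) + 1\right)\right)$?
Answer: $- \frac{15789969767423}{1609694819832} \approx -9.8093$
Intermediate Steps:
$a{\left(I \right)} = 2 I \left(1 - 5 I\right)$ ($a{\left(I \right)} = 2 I \left(I - \left(-1 + 6 I\right)\right) = 2 I \left(1 - 5 I\right)$)
$\frac{930 \frac{1}{-35783}}{31769 \cdot \frac{1}{829}} + \frac{a{\left(-129 \right)}}{16992} = \frac{930 \frac{1}{-35783}}{31769 \cdot \frac{1}{829}} + \frac{2 \left(-129\right) \left(1 - -645\right)}{16992} = \frac{930 \left(- \frac{1}{35783}\right)}{31769 \cdot \frac{1}{829}} + 2 \left(-129\right) \left(1 + 645\right) \frac{1}{16992} = - \frac{930}{35783 \cdot \frac{31769}{829}} + 2 \left(-129\right) 646 \cdot \frac{1}{16992} = \left(- \frac{930}{35783}\right) \frac{829}{31769} - \frac{13889}{1416} = - \frac{770970}{1136790127} - \frac{13889}{1416} = - \frac{15789969767423}{1609694819832}$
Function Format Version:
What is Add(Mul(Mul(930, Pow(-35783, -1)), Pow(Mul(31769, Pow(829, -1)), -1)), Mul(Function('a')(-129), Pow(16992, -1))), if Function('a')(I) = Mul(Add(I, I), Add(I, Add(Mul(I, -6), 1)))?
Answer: Rational(-15789969767423, 1609694819832) ≈ -9.8093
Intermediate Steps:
Function('a')(I) = Mul(2, I, Add(1, Mul(-5, I))) (Function('a')(I) = Mul(Mul(2, I), Add(I, Add(Mul(-6, I), 1))) = Mul(Mul(2, I), Add(I, Add(1, Mul(-6, I)))) = Mul(Mul(2, I), Add(1, Mul(-5, I))) = Mul(2, I, Add(1, Mul(-5, I))))
Add(Mul(Mul(930, Pow(-35783, -1)), Pow(Mul(31769, Pow(829, -1)), -1)), Mul(Function('a')(-129), Pow(16992, -1))) = Add(Mul(Mul(930, Pow(-35783, -1)), Pow(Mul(31769, Pow(829, -1)), -1)), Mul(Mul(2, -129, Add(1, Mul(-5, -129))), Pow(16992, -1))) = Add(Mul(Mul(930, Rational(-1, 35783)), Pow(Mul(31769, Rational(1, 829)), -1)), Mul(Mul(2, -129, Add(1, 645)), Rational(1, 16992))) = Add(Mul(Rational(-930, 35783), Pow(Rational(31769, 829), -1)), Mul(Mul(2, -129, 646), Rational(1, 16992))) = Add(Mul(Rational(-930, 35783), Rational(829, 31769)), Mul(-166668, Rational(1, 16992))) = Add(Rational(-770970, 1136790127), Rational(-13889, 1416)) = Rational(-15789969767423, 1609694819832)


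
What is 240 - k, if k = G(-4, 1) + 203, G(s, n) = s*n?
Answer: 41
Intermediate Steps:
G(s, n) = n*s
k = 199 (k = 1*(-4) + 203 = -4 + 203 = 199)
240 - k = 240 - 1*199 = 240 - 199 = 41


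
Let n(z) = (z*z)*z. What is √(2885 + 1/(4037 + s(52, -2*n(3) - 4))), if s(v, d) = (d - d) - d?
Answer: 2*√1343851145/1365 ≈ 53.712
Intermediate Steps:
n(z) = z³ (n(z) = z²*z = z³)
s(v, d) = -d (s(v, d) = 0 - d = -d)
√(2885 + 1/(4037 + s(52, -2*n(3) - 4))) = √(2885 + 1/(4037 - (-2*3³ - 4))) = √(2885 + 1/(4037 - (-2*27 - 4))) = √(2885 + 1/(4037 - (-54 - 4))) = √(2885 + 1/(4037 - 1*(-58))) = √(2885 + 1/(4037 + 58)) = √(2885 + 1/4095) = √(11814076/4095) = 2*√1343851145/1365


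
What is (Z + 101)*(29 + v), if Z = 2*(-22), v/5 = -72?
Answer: -18867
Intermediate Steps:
v = -360 (v = 5*(-72) = -360)
Z = -44
(Z + 101)*(29 + v) = (-44 + 101)*(29 - 360) = 57*(-331) = -18867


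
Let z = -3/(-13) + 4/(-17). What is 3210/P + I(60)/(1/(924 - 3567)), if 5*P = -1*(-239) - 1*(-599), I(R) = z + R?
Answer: -14681468478/92599 ≈ -1.5855e+5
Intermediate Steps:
z = -1/221 (z = -3*(-1/13) + 4*(-1/17) = 3/13 - 4/17 = -1/221 ≈ -0.0045249)
I(R) = -1/221 + R
P = 838/5 (P = (-1*(-239) - 1*(-599))/5 = (239 + 599)/5 = (⅕)*838 = 838/5 ≈ 167.60)
3210/P + I(60)/(1/(924 - 3567)) = 3210/(838/5) + (-1/221 + 60)/(1/(924 - 3567)) = 3210*(5/838) + 13259/(221*(1/(-2643))) = 8025/419 + 13259/(221*(-1/2643)) = 8025/419 + (13259/221)*(-2643) = 8025/419 - 35043537/221 = -14681468478/92599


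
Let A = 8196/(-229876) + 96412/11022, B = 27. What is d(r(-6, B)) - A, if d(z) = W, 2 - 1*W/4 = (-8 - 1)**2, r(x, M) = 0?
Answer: -102839942819/316711659 ≈ -324.71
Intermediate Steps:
A = 2759058575/316711659 (A = 8196*(-1/229876) + 96412*(1/11022) = -2049/57469 + 48206/5511 = 2759058575/316711659 ≈ 8.7116)
W = -316 (W = 8 - 4*(-8 - 1)**2 = 8 - 4*(-9)**2 = 8 - 4*81 = 8 - 324 = -316)
d(z) = -316
d(r(-6, B)) - A = -316 - 1*2759058575/316711659 = -316 - 2759058575/316711659 = -102839942819/316711659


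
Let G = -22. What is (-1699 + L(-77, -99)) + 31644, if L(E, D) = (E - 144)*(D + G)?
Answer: 56686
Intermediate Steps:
L(E, D) = (-144 + E)*(-22 + D) (L(E, D) = (E - 144)*(D - 22) = (-144 + E)*(-22 + D))
(-1699 + L(-77, -99)) + 31644 = (-1699 + (3168 - 144*(-99) - 22*(-77) - 99*(-77))) + 31644 = (-1699 + (3168 + 14256 + 1694 + 7623)) + 31644 = (-1699 + 26741) + 31644 = 25042 + 31644 = 56686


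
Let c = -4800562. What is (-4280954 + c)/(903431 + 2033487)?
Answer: -4540758/1468459 ≈ -3.0922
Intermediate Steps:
(-4280954 + c)/(903431 + 2033487) = (-4280954 - 4800562)/(903431 + 2033487) = -9081516/2936918 = -9081516*1/2936918 = -4540758/1468459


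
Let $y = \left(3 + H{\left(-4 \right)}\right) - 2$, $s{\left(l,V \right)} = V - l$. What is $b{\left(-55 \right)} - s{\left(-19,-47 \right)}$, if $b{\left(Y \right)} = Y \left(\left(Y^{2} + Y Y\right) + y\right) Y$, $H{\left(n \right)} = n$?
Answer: $18292203$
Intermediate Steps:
$y = -3$ ($y = \left(3 - 4\right) - 2 = -1 - 2 = -3$)
$b{\left(Y \right)} = Y^{2} \left(-3 + 2 Y^{2}\right)$ ($b{\left(Y \right)} = Y \left(\left(Y^{2} + Y Y\right) - 3\right) Y = Y \left(\left(Y^{2} + Y^{2}\right) - 3\right) Y = Y \left(2 Y^{2} - 3\right) Y = Y \left(-3 + 2 Y^{2}\right) Y = Y^{2} \left(-3 + 2 Y^{2}\right)$)
$b{\left(-55 \right)} - s{\left(-19,-47 \right)} = \left(-55\right)^{2} \left(-3 + 2 \left(-55\right)^{2}\right) - \left(-47 - -19\right) = 3025 \left(-3 + 2 \cdot 3025\right) - \left(-47 + 19\right) = 3025 \left(-3 + 6050\right) - -28 = 3025 \cdot 6047 + 28 = 18292175 + 28 = 18292203$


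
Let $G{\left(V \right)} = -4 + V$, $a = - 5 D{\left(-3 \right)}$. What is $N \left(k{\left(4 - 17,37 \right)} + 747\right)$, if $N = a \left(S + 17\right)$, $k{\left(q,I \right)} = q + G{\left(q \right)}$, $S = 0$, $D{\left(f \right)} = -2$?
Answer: $121890$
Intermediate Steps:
$a = 10$ ($a = \left(-5\right) \left(-2\right) = 10$)
$k{\left(q,I \right)} = -4 + 2 q$ ($k{\left(q,I \right)} = q + \left(-4 + q\right) = -4 + 2 q$)
$N = 170$ ($N = 10 \left(0 + 17\right) = 10 \cdot 17 = 170$)
$N \left(k{\left(4 - 17,37 \right)} + 747\right) = 170 \left(\left(-4 + 2 \left(4 - 17\right)\right) + 747\right) = 170 \left(\left(-4 + 2 \left(-13\right)\right) + 747\right) = 170 \left(\left(-4 - 26\right) + 747\right) = 170 \left(-30 + 747\right) = 170 \cdot 717 = 121890$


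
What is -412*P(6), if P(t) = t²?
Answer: -14832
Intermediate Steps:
-412*P(6) = -412*6² = -412*36 = -14832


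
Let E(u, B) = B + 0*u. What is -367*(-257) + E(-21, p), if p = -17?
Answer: 94302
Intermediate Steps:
E(u, B) = B (E(u, B) = B + 0 = B)
-367*(-257) + E(-21, p) = -367*(-257) - 17 = 94319 - 17 = 94302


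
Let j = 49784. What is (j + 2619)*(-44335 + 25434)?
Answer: -990469103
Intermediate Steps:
(j + 2619)*(-44335 + 25434) = (49784 + 2619)*(-44335 + 25434) = 52403*(-18901) = -990469103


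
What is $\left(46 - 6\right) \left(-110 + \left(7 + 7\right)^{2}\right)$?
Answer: $3440$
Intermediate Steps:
$\left(46 - 6\right) \left(-110 + \left(7 + 7\right)^{2}\right) = \left(46 - 6\right) \left(-110 + 14^{2}\right) = 40 \left(-110 + 196\right) = 40 \cdot 86 = 3440$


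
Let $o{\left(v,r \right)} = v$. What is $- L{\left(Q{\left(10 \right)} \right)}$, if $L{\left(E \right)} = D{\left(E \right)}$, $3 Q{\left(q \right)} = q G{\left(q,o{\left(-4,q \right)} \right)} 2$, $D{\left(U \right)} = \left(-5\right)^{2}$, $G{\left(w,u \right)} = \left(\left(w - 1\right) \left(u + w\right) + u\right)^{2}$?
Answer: $-25$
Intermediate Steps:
$G{\left(w,u \right)} = \left(u + \left(-1 + w\right) \left(u + w\right)\right)^{2}$ ($G{\left(w,u \right)} = \left(\left(-1 + w\right) \left(u + w\right) + u\right)^{2} = \left(u + \left(-1 + w\right) \left(u + w\right)\right)^{2}$)
$D{\left(U \right)} = 25$
$Q{\left(q \right)} = \frac{2 q^{3} \left(-5 + q\right)^{2}}{3}$ ($Q{\left(q \right)} = \frac{q q^{2} \left(-1 - 4 + q\right)^{2} \cdot 2}{3} = \frac{q q^{2} \left(-5 + q\right)^{2} \cdot 2}{3} = \frac{q^{3} \left(-5 + q\right)^{2} \cdot 2}{3} = \frac{2 q^{3} \left(-5 + q\right)^{2}}{3}$)
$L{\left(E \right)} = 25$
$- L{\left(Q{\left(10 \right)} \right)} = \left(-1\right) 25 = -25$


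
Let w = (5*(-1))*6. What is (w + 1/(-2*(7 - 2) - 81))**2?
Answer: 7458361/8281 ≈ 900.66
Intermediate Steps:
w = -30 (w = -5*6 = -30)
(w + 1/(-2*(7 - 2) - 81))**2 = (-30 + 1/(-2*(7 - 2) - 81))**2 = (-30 + 1/(-2*5 - 81))**2 = (-30 + 1/(-10 - 81))**2 = (-30 + 1/(-91))**2 = (-30 - 1/91)**2 = (-2731/91)**2 = 7458361/8281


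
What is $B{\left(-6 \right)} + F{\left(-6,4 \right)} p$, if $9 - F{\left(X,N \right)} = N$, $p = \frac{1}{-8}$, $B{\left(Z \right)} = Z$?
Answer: $- \frac{53}{8} \approx -6.625$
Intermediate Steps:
$p = - \frac{1}{8} \approx -0.125$
$F{\left(X,N \right)} = 9 - N$
$B{\left(-6 \right)} + F{\left(-6,4 \right)} p = -6 + \left(9 - 4\right) \left(- \frac{1}{8}\right) = -6 + 5 \left(- \frac{1}{8}\right) = -6 - \frac{5}{8} = - \frac{53}{8}$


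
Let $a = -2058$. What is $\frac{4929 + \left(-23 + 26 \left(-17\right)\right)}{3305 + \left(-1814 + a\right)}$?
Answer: $- \frac{496}{63} \approx -7.873$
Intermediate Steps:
$\frac{4929 + \left(-23 + 26 \left(-17\right)\right)}{3305 + \left(-1814 + a\right)} = \frac{4929 + \left(-23 + 26 \left(-17\right)\right)}{3305 - 3872} = \frac{4929 - 465}{3305 - 3872} = \frac{4929 - 465}{-567} = 4464 \left(- \frac{1}{567}\right) = - \frac{496}{63}$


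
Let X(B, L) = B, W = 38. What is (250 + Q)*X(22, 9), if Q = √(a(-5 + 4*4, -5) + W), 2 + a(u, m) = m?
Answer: 5500 + 22*√31 ≈ 5622.5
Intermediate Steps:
a(u, m) = -2 + m
Q = √31 (Q = √((-2 - 5) + 38) = √(-7 + 38) = √31 ≈ 5.5678)
(250 + Q)*X(22, 9) = (250 + √31)*22 = 5500 + 22*√31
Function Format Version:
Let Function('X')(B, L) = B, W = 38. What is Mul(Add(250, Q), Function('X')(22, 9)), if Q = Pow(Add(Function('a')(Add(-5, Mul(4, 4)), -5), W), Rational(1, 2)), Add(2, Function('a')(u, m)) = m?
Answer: Add(5500, Mul(22, Pow(31, Rational(1, 2)))) ≈ 5622.5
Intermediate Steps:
Function('a')(u, m) = Add(-2, m)
Q = Pow(31, Rational(1, 2)) (Q = Pow(Add(Add(-2, -5), 38), Rational(1, 2)) = Pow(Add(-7, 38), Rational(1, 2)) = Pow(31, Rational(1, 2)) ≈ 5.5678)
Mul(Add(250, Q), Function('X')(22, 9)) = Mul(Add(250, Pow(31, Rational(1, 2))), 22) = Add(5500, Mul(22, Pow(31, Rational(1, 2))))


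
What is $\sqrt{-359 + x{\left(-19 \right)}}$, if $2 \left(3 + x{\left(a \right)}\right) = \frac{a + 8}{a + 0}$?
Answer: $\frac{i \sqrt{522310}}{38} \approx 19.019 i$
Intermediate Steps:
$x{\left(a \right)} = -3 + \frac{8 + a}{2 a}$ ($x{\left(a \right)} = -3 + \frac{\left(a + 8\right) \frac{1}{a + 0}}{2} = -3 + \frac{\left(8 + a\right) \frac{1}{a}}{2} = -3 + \frac{\frac{1}{a} \left(8 + a\right)}{2} = -3 + \frac{8 + a}{2 a}$)
$\sqrt{-359 + x{\left(-19 \right)}} = \sqrt{-359 - \left(\frac{5}{2} - \frac{4}{-19}\right)} = \sqrt{-359 + \left(- \frac{5}{2} + 4 \left(- \frac{1}{19}\right)\right)} = \sqrt{-359 - \frac{103}{38}} = \sqrt{- \frac{13745}{38}} = \frac{i \sqrt{522310}}{38}$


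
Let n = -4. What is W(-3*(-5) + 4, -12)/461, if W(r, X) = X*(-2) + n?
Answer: 20/461 ≈ 0.043384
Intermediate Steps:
W(r, X) = -4 - 2*X (W(r, X) = X*(-2) - 4 = -2*X - 4 = -4 - 2*X)
W(-3*(-5) + 4, -12)/461 = (-4 - 2*(-12))/461 = (-4 + 24)*(1/461) = 20*(1/461) = 20/461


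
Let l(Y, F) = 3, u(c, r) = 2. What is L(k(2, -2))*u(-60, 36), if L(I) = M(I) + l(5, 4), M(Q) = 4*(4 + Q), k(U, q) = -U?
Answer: 22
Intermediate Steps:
M(Q) = 16 + 4*Q
L(I) = 19 + 4*I (L(I) = (16 + 4*I) + 3 = 19 + 4*I)
L(k(2, -2))*u(-60, 36) = (19 + 4*(-1*2))*2 = (19 + 4*(-2))*2 = (19 - 8)*2 = 11*2 = 22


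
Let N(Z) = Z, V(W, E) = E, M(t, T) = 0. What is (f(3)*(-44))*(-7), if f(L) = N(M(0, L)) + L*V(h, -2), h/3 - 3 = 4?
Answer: -1848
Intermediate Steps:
h = 21 (h = 9 + 3*4 = 9 + 12 = 21)
f(L) = -2*L (f(L) = 0 + L*(-2) = 0 - 2*L = -2*L)
(f(3)*(-44))*(-7) = (-2*3*(-44))*(-7) = -6*(-44)*(-7) = 264*(-7) = -1848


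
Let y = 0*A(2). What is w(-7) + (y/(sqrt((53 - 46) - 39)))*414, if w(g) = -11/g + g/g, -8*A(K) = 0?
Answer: 18/7 ≈ 2.5714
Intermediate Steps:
A(K) = 0 (A(K) = -1/8*0 = 0)
y = 0 (y = 0*0 = 0)
w(g) = 1 - 11/g (w(g) = -11/g + 1 = 1 - 11/g)
w(-7) + (y/(sqrt((53 - 46) - 39)))*414 = (-11 - 7)/(-7) + (0/(sqrt((53 - 46) - 39)))*414 = -1/7*(-18) + (0/(sqrt(7 - 39)))*414 = 18/7 + (0/(sqrt(-32)))*414 = 18/7 + (0/((4*I*sqrt(2))))*414 = 18/7 + (0*(-I*sqrt(2)/8))*414 = 18/7 + 0*414 = 18/7 + 0 = 18/7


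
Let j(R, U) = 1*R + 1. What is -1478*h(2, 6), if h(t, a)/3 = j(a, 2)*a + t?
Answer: -195096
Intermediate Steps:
j(R, U) = 1 + R (j(R, U) = R + 1 = 1 + R)
h(t, a) = 3*t + 3*a*(1 + a) (h(t, a) = 3*((1 + a)*a + t) = 3*(a*(1 + a) + t) = 3*(t + a*(1 + a)) = 3*t + 3*a*(1 + a))
-1478*h(2, 6) = -1478*(3*2 + 3*6*(1 + 6)) = -1478*(6 + 3*6*7) = -1478*(6 + 126) = -1478*132 = -195096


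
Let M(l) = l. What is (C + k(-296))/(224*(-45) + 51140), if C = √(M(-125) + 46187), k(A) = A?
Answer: -74/10265 + 3*√5118/41060 ≈ -0.0019820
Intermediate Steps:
C = 3*√5118 (C = √(-125 + 46187) = √46062 = 3*√5118 ≈ 214.62)
(C + k(-296))/(224*(-45) + 51140) = (3*√5118 - 296)/(224*(-45) + 51140) = (-296 + 3*√5118)/(-10080 + 51140) = (-296 + 3*√5118)/41060 = (-296 + 3*√5118)*(1/41060) = -74/10265 + 3*√5118/41060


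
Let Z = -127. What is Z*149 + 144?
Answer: -18779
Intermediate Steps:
Z*149 + 144 = -127*149 + 144 = -18923 + 144 = -18779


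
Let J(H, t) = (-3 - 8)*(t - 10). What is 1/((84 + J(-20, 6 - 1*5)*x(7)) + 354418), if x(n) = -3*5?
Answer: 1/353017 ≈ 2.8327e-6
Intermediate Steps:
x(n) = -15
J(H, t) = 110 - 11*t (J(H, t) = -11*(-10 + t) = 110 - 11*t)
1/((84 + J(-20, 6 - 1*5)*x(7)) + 354418) = 1/((84 + (110 - 11*(6 - 1*5))*(-15)) + 354418) = 1/((84 + (110 - 11*(6 - 5))*(-15)) + 354418) = 1/((84 + (110 - 11*1)*(-15)) + 354418) = 1/((84 + (110 - 11)*(-15)) + 354418) = 1/((84 + 99*(-15)) + 354418) = 1/((84 - 1485) + 354418) = 1/(-1401 + 354418) = 1/353017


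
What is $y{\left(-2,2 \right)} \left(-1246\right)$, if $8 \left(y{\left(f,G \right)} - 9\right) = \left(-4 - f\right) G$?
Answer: $-10591$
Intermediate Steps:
$y{\left(f,G \right)} = 9 + \frac{G \left(-4 - f\right)}{8}$ ($y{\left(f,G \right)} = 9 + \frac{\left(-4 - f\right) G}{8} = 9 + \frac{G \left(-4 - f\right)}{8}$)
$y{\left(-2,2 \right)} \left(-1246\right) = \left(9 - 1 - \frac{1}{4} \left(-2\right)\right) \left(-1246\right) = \left(9 - 1 + \frac{1}{2}\right) \left(-1246\right) = \frac{17}{2} \left(-1246\right) = -10591$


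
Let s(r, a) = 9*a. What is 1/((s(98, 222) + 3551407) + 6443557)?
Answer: 1/9996962 ≈ 1.0003e-7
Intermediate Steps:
1/((s(98, 222) + 3551407) + 6443557) = 1/((9*222 + 3551407) + 6443557) = 1/((1998 + 3551407) + 6443557) = 1/(3553405 + 6443557) = 1/9996962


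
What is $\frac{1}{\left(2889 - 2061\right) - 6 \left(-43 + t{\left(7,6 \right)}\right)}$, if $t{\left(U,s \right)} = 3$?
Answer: $\frac{1}{1068} \approx 0.00093633$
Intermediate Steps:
$\frac{1}{\left(2889 - 2061\right) - 6 \left(-43 + t{\left(7,6 \right)}\right)} = \frac{1}{\left(2889 - 2061\right) - 6 \left(-43 + 3\right)} = \frac{1}{828 - -240} = \frac{1}{828 + 240} = \frac{1}{1068}$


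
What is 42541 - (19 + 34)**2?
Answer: 39732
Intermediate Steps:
42541 - (19 + 34)**2 = 42541 - 1*53**2 = 42541 - 1*2809 = 42541 - 2809 = 39732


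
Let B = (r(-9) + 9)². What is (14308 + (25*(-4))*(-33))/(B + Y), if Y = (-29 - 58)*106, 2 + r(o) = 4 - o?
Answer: -8804/4411 ≈ -1.9959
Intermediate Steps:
r(o) = 2 - o (r(o) = -2 + (4 - o) = 2 - o)
B = 400 (B = ((2 - 1*(-9)) + 9)² = ((2 + 9) + 9)² = (11 + 9)² = 20² = 400)
Y = -9222 (Y = -87*106 = -9222)
(14308 + (25*(-4))*(-33))/(B + Y) = (14308 + (25*(-4))*(-33))/(400 - 9222) = (14308 - 100*(-33))/(-8822) = (14308 + 3300)*(-1/8822) = 17608*(-1/8822) = -8804/4411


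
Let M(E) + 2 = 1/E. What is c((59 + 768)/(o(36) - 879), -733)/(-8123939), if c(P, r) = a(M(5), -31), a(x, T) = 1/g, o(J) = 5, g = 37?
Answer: -1/300585743 ≈ -3.3268e-9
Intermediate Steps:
M(E) = -2 + 1/E
a(x, T) = 1/37
c(P, r) = 1/37
c((59 + 768)/(o(36) - 879), -733)/(-8123939) = (1/37)/(-8123939) = (1/37)*(-1/8123939) = -1/300585743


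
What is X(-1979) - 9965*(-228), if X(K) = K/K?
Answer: 2272021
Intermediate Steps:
X(K) = 1
X(-1979) - 9965*(-228) = 1 - 9965*(-228) = 1 + 2272020 = 2272021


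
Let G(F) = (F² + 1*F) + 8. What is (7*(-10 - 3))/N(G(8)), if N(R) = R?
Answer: -91/80 ≈ -1.1375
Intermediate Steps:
G(F) = 8 + F + F² (G(F) = (F² + F) + 8 = (F + F²) + 8 = 8 + F + F²)
(7*(-10 - 3))/N(G(8)) = (7*(-10 - 3))/(8 + 8 + 8²) = (7*(-13))/(8 + 8 + 64) = -91/80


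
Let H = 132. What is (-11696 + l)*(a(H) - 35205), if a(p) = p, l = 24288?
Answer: -441639216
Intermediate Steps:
(-11696 + l)*(a(H) - 35205) = (-11696 + 24288)*(132 - 35205) = 12592*(-35073) = -441639216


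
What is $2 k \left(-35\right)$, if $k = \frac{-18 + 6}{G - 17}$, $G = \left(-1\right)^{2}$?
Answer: $- \frac{105}{2} \approx -52.5$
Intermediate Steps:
$G = 1$
$k = \frac{3}{4}$ ($k = \frac{-18 + 6}{1 - 17} = - \frac{12}{-16} = \left(-12\right) \left(- \frac{1}{16}\right) = \frac{3}{4} \approx 0.75$)
$2 k \left(-35\right) = 2 \cdot \frac{3}{4} \left(-35\right) = \frac{3}{2} \left(-35\right) = - \frac{105}{2}$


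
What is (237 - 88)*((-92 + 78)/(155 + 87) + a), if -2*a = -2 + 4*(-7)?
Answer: 269392/121 ≈ 2226.4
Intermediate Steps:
a = 15 (a = -(-2 + 4*(-7))/2 = -(-2 - 28)/2 = -1/2*(-30) = 15)
(237 - 88)*((-92 + 78)/(155 + 87) + a) = (237 - 88)*((-92 + 78)/(155 + 87) + 15) = 149*(-14/242 + 15) = 149*(-14*1/242 + 15) = 149*(-7/121 + 15) = 149*(1808/121) = 269392/121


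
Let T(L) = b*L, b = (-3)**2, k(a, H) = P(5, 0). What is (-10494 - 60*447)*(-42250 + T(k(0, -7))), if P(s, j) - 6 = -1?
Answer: 1574837370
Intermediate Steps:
P(s, j) = 5 (P(s, j) = 6 - 1 = 5)
k(a, H) = 5
b = 9
T(L) = 9*L
(-10494 - 60*447)*(-42250 + T(k(0, -7))) = (-10494 - 60*447)*(-42250 + 9*5) = (-10494 - 26820)*(-42250 + 45) = -37314*(-42205) = 1574837370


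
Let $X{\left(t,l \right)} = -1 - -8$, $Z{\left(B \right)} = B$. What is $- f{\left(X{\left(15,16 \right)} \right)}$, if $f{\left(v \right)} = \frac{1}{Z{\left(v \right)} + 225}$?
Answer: $- \frac{1}{232} \approx -0.0043103$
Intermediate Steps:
$X{\left(t,l \right)} = 7$ ($X{\left(t,l \right)} = -1 + 8 = 7$)
$f{\left(v \right)} = \frac{1}{225 + v}$ ($f{\left(v \right)} = \frac{1}{v + 225} = \frac{1}{225 + v}$)
$- f{\left(X{\left(15,16 \right)} \right)} = - \frac{1}{225 + 7} = - \frac{1}{232}$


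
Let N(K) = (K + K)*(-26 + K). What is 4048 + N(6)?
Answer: 3808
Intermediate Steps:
N(K) = 2*K*(-26 + K) (N(K) = (2*K)*(-26 + K) = 2*K*(-26 + K))
4048 + N(6) = 4048 + 2*6*(-26 + 6) = 4048 + 2*6*(-20) = 4048 - 240 = 3808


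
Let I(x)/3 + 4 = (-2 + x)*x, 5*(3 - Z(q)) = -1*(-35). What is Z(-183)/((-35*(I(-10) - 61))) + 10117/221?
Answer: 101626149/2219945 ≈ 45.779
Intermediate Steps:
Z(q) = -4 (Z(q) = 3 - (-1)*(-35)/5 = 3 - 1/5*35 = 3 - 7 = -4)
I(x) = -12 + 3*x*(-2 + x) (I(x) = -12 + 3*((-2 + x)*x) = -12 + 3*(x*(-2 + x)) = -12 + 3*x*(-2 + x))
Z(-183)/((-35*(I(-10) - 61))) + 10117/221 = -4*(-1/(35*((-12 - 6*(-10) + 3*(-10)**2) - 61))) + 10117/221 = -4*(-1/(35*((-12 + 60 + 3*100) - 61))) + 10117*(1/221) = -4*(-1/(35*((-12 + 60 + 300) - 61))) + 10117/221 = -4*(-1/(35*(348 - 61))) + 10117/221 = -4/((-35*287)) + 10117/221 = -4/(-10045) + 10117/221 = -4*(-1/10045) + 10117/221 = 4/10045 + 10117/221 = 101626149/2219945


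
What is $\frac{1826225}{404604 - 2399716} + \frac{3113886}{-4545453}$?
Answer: $- \frac{4837857076719}{3022895941912} \approx -1.6004$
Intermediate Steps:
$\frac{1826225}{404604 - 2399716} + \frac{3113886}{-4545453} = \frac{1826225}{-1995112} + 3113886 \left(- \frac{1}{4545453}\right) = 1826225 \left(- \frac{1}{1995112}\right) - \frac{1037962}{1515151} = - \frac{1826225}{1995112} - \frac{1037962}{1515151} = - \frac{4837857076719}{3022895941912}$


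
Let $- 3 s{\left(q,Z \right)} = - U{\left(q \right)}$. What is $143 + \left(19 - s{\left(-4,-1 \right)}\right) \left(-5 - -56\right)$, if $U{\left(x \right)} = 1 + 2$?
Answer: $1061$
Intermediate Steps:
$U{\left(x \right)} = 3$
$s{\left(q,Z \right)} = 1$ ($s{\left(q,Z \right)} = - \frac{\left(-1\right) 3}{3} = \left(- \frac{1}{3}\right) \left(-3\right) = 1$)
$143 + \left(19 - s{\left(-4,-1 \right)}\right) \left(-5 - -56\right) = 143 + \left(19 - 1\right) \left(-5 - -56\right) = 143 + \left(19 - 1\right) \left(-5 + 56\right) = 143 + 18 \cdot 51 = 143 + 918 = 1061$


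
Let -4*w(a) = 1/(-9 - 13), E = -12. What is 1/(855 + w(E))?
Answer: 88/75241 ≈ 0.0011696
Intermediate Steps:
w(a) = 1/88 (w(a) = -1/(4*(-9 - 13)) = -1/4/(-22) = -1/4*(-1/22) = 1/88)
1/(855 + w(E)) = 1/(855 + 1/88) = 1/(75241/88) = 88/75241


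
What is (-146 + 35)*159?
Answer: -17649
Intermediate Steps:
(-146 + 35)*159 = -111*159 = -17649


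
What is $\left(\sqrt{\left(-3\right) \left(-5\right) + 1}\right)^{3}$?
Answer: $64$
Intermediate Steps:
$\left(\sqrt{\left(-3\right) \left(-5\right) + 1}\right)^{3} = \left(\sqrt{15 + 1}\right)^{3} = \left(\sqrt{16}\right)^{3} = 4^{3} = 64$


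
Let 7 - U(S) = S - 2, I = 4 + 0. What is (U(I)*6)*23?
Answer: 690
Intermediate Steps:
I = 4
U(S) = 9 - S (U(S) = 7 - (S - 2) = 7 - (-2 + S) = 7 + (2 - S) = 9 - S)
(U(I)*6)*23 = ((9 - 1*4)*6)*23 = ((9 - 4)*6)*23 = (5*6)*23 = 30*23 = 690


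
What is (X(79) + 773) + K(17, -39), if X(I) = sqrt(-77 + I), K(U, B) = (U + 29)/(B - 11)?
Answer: 19302/25 + sqrt(2) ≈ 773.49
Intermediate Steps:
K(U, B) = (29 + U)/(-11 + B)
(X(79) + 773) + K(17, -39) = (sqrt(-77 + 79) + 773) + (29 + 17)/(-11 - 39) = (sqrt(2) + 773) + 46/(-50) = (773 + sqrt(2)) - 1/50*46 = (773 + sqrt(2)) - 23/25 = 19302/25 + sqrt(2)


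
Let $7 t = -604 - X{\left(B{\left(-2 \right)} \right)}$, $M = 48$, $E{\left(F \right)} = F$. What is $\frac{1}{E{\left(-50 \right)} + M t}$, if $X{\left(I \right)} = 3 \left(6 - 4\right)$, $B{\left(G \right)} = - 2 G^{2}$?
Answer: $- \frac{7}{29630} \approx -0.00023625$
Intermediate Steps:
$X{\left(I \right)} = 6$ ($X{\left(I \right)} = 3 \cdot 2 = 6$)
$t = - \frac{610}{7}$ ($t = \frac{-604 - 6}{7} = \frac{1}{7} \left(-610\right) = - \frac{610}{7} \approx -87.143$)
$\frac{1}{E{\left(-50 \right)} + M t} = \frac{1}{-50 + 48 \left(- \frac{610}{7}\right)} = \frac{1}{-50 - \frac{29280}{7}} = \frac{1}{- \frac{29630}{7}} = - \frac{7}{29630}$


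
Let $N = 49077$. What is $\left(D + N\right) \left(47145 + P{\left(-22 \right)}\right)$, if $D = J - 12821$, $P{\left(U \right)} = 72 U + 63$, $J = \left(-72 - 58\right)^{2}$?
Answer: $2425189344$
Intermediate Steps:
$J = 16900$ ($J = \left(-130\right)^{2} = 16900$)
$P{\left(U \right)} = 63 + 72 U$
$D = 4079$ ($D = 16900 - 12821 = 4079$)
$\left(D + N\right) \left(47145 + P{\left(-22 \right)}\right) = \left(4079 + 49077\right) \left(47145 + \left(63 + 72 \left(-22\right)\right)\right) = 53156 \left(47145 + \left(63 - 1584\right)\right) = 53156 \left(47145 - 1521\right) = 53156 \cdot 45624 = 2425189344$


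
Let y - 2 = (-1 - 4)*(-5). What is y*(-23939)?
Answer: -646353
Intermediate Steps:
y = 27 (y = 2 + (-1 - 4)*(-5) = 2 - 5*(-5) = 2 + 25 = 27)
y*(-23939) = 27*(-23939) = -646353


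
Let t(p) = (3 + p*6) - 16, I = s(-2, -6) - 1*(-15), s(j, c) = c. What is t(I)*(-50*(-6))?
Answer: 12300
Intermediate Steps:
I = 9 (I = -6 - 1*(-15) = -6 + 15 = 9)
t(p) = -13 + 6*p (t(p) = (3 + 6*p) - 16 = -13 + 6*p)
t(I)*(-50*(-6)) = (-13 + 6*9)*(-50*(-6)) = (-13 + 54)*300 = 41*300 = 12300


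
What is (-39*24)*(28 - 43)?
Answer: 14040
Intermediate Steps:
(-39*24)*(28 - 43) = -936*(-15) = 14040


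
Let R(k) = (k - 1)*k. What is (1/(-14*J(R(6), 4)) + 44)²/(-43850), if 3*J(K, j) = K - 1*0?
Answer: -37933281/859460000 ≈ -0.044136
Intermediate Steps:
R(k) = k*(-1 + k) (R(k) = (-1 + k)*k = k*(-1 + k))
J(K, j) = K/3 (J(K, j) = (K - 1*0)/3 = (K + 0)/3 = K/3)
(1/(-14*J(R(6), 4)) + 44)²/(-43850) = (1/(-14*6*(-1 + 6)/3) + 44)²/(-43850) = (1/(-14*6*5/3) + 44)²*(-1/43850) = (1/(-14*30/3) + 44)²*(-1/43850) = (1/(-14*10) + 44)²*(-1/43850) = (1/(-140) + 44)²*(-1/43850) = (-1/140 + 44)²*(-1/43850) = (6159/140)²*(-1/43850) = (37933281/19600)*(-1/43850) = -37933281/859460000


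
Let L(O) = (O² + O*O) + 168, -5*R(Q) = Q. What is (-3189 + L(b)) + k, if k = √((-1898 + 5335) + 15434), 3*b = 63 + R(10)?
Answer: -19747/9 + √18871 ≈ -2056.7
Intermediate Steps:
R(Q) = -Q/5
b = 61/3 (b = (63 - ⅕*10)/3 = (63 - 2)/3 = (⅓)*61 = 61/3 ≈ 20.333)
k = √18871 (k = √(3437 + 15434) = √18871 ≈ 137.37)
L(O) = 168 + 2*O² (L(O) = (O² + O²) + 168 = 2*O² + 168 = 168 + 2*O²)
(-3189 + L(b)) + k = (-3189 + (168 + 2*(61/3)²)) + √18871 = (-3189 + (168 + 2*(3721/9))) + √18871 = (-3189 + (168 + 7442/9)) + √18871 = (-3189 + 8954/9) + √18871 = -19747/9 + √18871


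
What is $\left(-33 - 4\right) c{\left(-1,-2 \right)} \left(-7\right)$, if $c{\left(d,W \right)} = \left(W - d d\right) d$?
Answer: $777$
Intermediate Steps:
$c{\left(d,W \right)} = d \left(W - d^{2}\right)$ ($c{\left(d,W \right)} = \left(W - d^{2}\right) d = d \left(W - d^{2}\right)$)
$\left(-33 - 4\right) c{\left(-1,-2 \right)} \left(-7\right) = \left(-33 - 4\right) - (-2 - \left(-1\right)^{2}) \left(-7\right) = - 37 - (-2 - 1) \left(-7\right) = - 37 \left(-1\right) \left(-3\right) \left(-7\right) = - 37 \cdot 3 \left(-7\right) = \left(-37\right) \left(-21\right) = 777$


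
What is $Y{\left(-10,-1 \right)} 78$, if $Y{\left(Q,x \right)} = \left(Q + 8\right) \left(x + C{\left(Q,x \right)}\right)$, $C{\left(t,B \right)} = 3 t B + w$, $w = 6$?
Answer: $-5460$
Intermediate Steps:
$C{\left(t,B \right)} = 6 + 3 B t$ ($C{\left(t,B \right)} = 3 t B + 6 = 3 B t + 6 = 6 + 3 B t$)
$Y{\left(Q,x \right)} = \left(8 + Q\right) \left(6 + x + 3 Q x\right)$ ($Y{\left(Q,x \right)} = \left(Q + 8\right) \left(x + \left(6 + 3 x Q\right)\right) = \left(8 + Q\right) \left(x + \left(6 + 3 Q x\right)\right) = \left(8 + Q\right) \left(6 + x + 3 Q x\right)$)
$Y{\left(-10,-1 \right)} 78 = \left(48 + 8 \left(-1\right) + 3 \left(-10\right) \left(2 - -10\right) + 25 \left(-10\right) \left(-1\right)\right) 78 = \left(48 - 8 + 3 \left(-10\right) \left(2 + 10\right) + 250\right) 78 = \left(48 - 8 + 3 \left(-10\right) 12 + 250\right) 78 = \left(48 - 8 - 360 + 250\right) 78 = \left(-70\right) 78 = -5460$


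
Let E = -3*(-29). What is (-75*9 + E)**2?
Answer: 345744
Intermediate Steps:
E = 87
(-75*9 + E)**2 = (-75*9 + 87)**2 = (-675 + 87)**2 = (-588)**2 = 345744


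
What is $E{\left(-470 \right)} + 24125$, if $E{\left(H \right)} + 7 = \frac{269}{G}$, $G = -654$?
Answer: $\frac{15772903}{654} \approx 24118.0$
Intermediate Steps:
$E{\left(H \right)} = - \frac{4847}{654}$ ($E{\left(H \right)} = -7 + \frac{269}{-654} = -7 + 269 \left(- \frac{1}{654}\right) = -7 - \frac{269}{654} = - \frac{4847}{654}$)
$E{\left(-470 \right)} + 24125 = - \frac{4847}{654} + 24125 = \frac{15772903}{654}$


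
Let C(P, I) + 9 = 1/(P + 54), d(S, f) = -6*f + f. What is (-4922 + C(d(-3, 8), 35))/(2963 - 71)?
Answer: -23011/13496 ≈ -1.7050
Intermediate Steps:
d(S, f) = -5*f
C(P, I) = -9 + 1/(54 + P) (C(P, I) = -9 + 1/(P + 54) = -9 + 1/(54 + P))
(-4922 + C(d(-3, 8), 35))/(2963 - 71) = (-4922 + (-485 - (-45)*8)/(54 - 5*8))/(2963 - 71) = (-4922 + (-485 - 9*(-40))/(54 - 40))/2892 = (-4922 + (-485 + 360)/14)*(1/2892) = (-4922 + (1/14)*(-125))*(1/2892) = (-4922 - 125/14)*(1/2892) = -69033/14*1/2892 = -23011/13496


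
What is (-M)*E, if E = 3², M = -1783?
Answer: 16047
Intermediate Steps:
E = 9
(-M)*E = -1*(-1783)*9 = 1783*9 = 16047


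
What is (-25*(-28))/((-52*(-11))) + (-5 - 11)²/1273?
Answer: 259383/182039 ≈ 1.4249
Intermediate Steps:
(-25*(-28))/((-52*(-11))) + (-5 - 11)²/1273 = 700/572 + (-16)²*(1/1273) = 700*(1/572) + 256*(1/1273) = 175/143 + 256/1273 = 259383/182039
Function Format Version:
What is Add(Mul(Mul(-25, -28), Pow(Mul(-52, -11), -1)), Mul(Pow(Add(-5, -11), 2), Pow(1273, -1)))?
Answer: Rational(259383, 182039) ≈ 1.4249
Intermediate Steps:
Add(Mul(Mul(-25, -28), Pow(Mul(-52, -11), -1)), Mul(Pow(Add(-5, -11), 2), Pow(1273, -1))) = Add(Mul(700, Pow(572, -1)), Mul(Pow(-16, 2), Rational(1, 1273))) = Add(Mul(700, Rational(1, 572)), Mul(256, Rational(1, 1273))) = Add(Rational(175, 143), Rational(256, 1273)) = Rational(259383, 182039)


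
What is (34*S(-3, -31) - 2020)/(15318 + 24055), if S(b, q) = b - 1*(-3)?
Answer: -2020/39373 ≈ -0.051304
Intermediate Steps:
S(b, q) = 3 + b (S(b, q) = b + 3 = 3 + b)
(34*S(-3, -31) - 2020)/(15318 + 24055) = (34*(3 - 3) - 2020)/(15318 + 24055) = (34*0 - 2020)/39373 = (0 - 2020)*(1/39373) = -2020*1/39373 = -2020/39373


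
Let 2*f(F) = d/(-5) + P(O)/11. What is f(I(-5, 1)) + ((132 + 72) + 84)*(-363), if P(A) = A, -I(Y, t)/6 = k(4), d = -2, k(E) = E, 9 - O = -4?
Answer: -11499753/110 ≈ -1.0454e+5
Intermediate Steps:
O = 13 (O = 9 - 1*(-4) = 9 + 4 = 13)
I(Y, t) = -24 (I(Y, t) = -6*4 = -24)
f(F) = 87/110 (f(F) = (-2/(-5) + 13/11)/2 = (-2*(-1/5) + 13*(1/11))/2 = (2/5 + 13/11)/2 = (1/2)*(87/55) = 87/110)
f(I(-5, 1)) + ((132 + 72) + 84)*(-363) = 87/110 + ((132 + 72) + 84)*(-363) = 87/110 + (204 + 84)*(-363) = 87/110 + 288*(-363) = 87/110 - 104544 = -11499753/110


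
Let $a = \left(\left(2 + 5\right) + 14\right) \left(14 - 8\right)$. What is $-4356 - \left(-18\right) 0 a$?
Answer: $-4356$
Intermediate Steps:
$a = 126$ ($a = \left(7 + 14\right) 6 = 21 \cdot 6 = 126$)
$-4356 - \left(-18\right) 0 a = -4356 - \left(-18\right) 0 \cdot 126 = -4356 - 0 \cdot 126 = -4356 - 0 = -4356 + 0 = -4356$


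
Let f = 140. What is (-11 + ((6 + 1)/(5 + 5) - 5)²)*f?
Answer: 5243/5 ≈ 1048.6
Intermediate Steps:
(-11 + ((6 + 1)/(5 + 5) - 5)²)*f = (-11 + ((6 + 1)/(5 + 5) - 5)²)*140 = (-11 + (7/10 - 5)²)*140 = (-11 + (-43/10)²)*140 = (-11 + 1849/100)*140 = (749/100)*140 = 5243/5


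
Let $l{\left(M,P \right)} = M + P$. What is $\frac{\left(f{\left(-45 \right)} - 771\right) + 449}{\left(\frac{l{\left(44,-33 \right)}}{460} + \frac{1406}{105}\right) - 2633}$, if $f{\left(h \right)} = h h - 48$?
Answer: $- \frac{15987300}{25305197} \approx -0.63178$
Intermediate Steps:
$f{\left(h \right)} = -48 + h^{2}$ ($f{\left(h \right)} = h^{2} - 48 = -48 + h^{2}$)
$\frac{\left(f{\left(-45 \right)} - 771\right) + 449}{\left(\frac{l{\left(44,-33 \right)}}{460} + \frac{1406}{105}\right) - 2633} = \frac{\left(\left(-48 + \left(-45\right)^{2}\right) - 771\right) + 449}{\left(\frac{44 - 33}{460} + \frac{1406}{105}\right) - 2633} = \frac{\left(\left(-48 + 2025\right) - 771\right) + 449}{\left(11 \cdot \frac{1}{460} + 1406 \cdot \frac{1}{105}\right) - 2633} = \frac{\left(1977 - 771\right) + 449}{\left(\frac{11}{460} + \frac{1406}{105}\right) - 2633} = \frac{1206 + 449}{\frac{129583}{9660} - 2633} = \frac{1655}{- \frac{25305197}{9660}} = 1655 \left(- \frac{9660}{25305197}\right) = - \frac{15987300}{25305197}$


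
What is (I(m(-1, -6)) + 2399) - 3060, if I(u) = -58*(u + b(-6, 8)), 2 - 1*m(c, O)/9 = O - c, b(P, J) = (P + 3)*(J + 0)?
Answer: -2923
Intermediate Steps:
b(P, J) = J*(3 + P) (b(P, J) = (3 + P)*J = J*(3 + P))
m(c, O) = 18 - 9*O + 9*c (m(c, O) = 18 - 9*(O - c) = 18 + (-9*O + 9*c) = 18 - 9*O + 9*c)
I(u) = 1392 - 58*u (I(u) = -58*(u + 8*(3 - 6)) = -58*(u + 8*(-3)) = -58*(u - 24) = -58*(-24 + u) = 1392 - 58*u)
(I(m(-1, -6)) + 2399) - 3060 = ((1392 - 58*(18 - 9*(-6) + 9*(-1))) + 2399) - 3060 = ((1392 - 58*(18 + 54 - 9)) + 2399) - 3060 = ((1392 - 58*63) + 2399) - 3060 = ((1392 - 3654) + 2399) - 3060 = (-2262 + 2399) - 3060 = 137 - 3060 = -2923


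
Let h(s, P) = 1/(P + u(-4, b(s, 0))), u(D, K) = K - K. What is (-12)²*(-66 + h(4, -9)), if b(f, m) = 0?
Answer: -9520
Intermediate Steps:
u(D, K) = 0
h(s, P) = 1/P (h(s, P) = 1/(P + 0) = 1/P)
(-12)²*(-66 + h(4, -9)) = (-12)²*(-66 + 1/(-9)) = 144*(-66 - ⅑) = 144*(-595/9) = -9520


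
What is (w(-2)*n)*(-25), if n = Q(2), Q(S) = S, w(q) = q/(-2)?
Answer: -50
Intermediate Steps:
w(q) = -q/2 (w(q) = q*(-½) = -q/2)
n = 2
(w(-2)*n)*(-25) = (-½*(-2)*2)*(-25) = (1*2)*(-25) = 2*(-25) = -50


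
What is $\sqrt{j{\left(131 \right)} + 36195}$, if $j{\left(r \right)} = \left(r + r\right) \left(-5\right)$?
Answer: $\sqrt{34885} \approx 186.78$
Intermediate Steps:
$j{\left(r \right)} = - 10 r$ ($j{\left(r \right)} = 2 r \left(-5\right) = - 10 r$)
$\sqrt{j{\left(131 \right)} + 36195} = \sqrt{\left(-10\right) 131 + 36195} = \sqrt{-1310 + 36195} = \sqrt{34885}$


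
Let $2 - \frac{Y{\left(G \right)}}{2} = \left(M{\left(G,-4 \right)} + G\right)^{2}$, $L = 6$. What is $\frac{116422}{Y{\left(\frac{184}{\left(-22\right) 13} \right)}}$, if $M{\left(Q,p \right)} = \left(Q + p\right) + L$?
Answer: $\frac{1190356739}{30494} \approx 39036.0$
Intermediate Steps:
$M{\left(Q,p \right)} = 6 + Q + p$ ($M{\left(Q,p \right)} = \left(Q + p\right) + 6 = 6 + Q + p$)
$Y{\left(G \right)} = 4 - 2 \left(2 + 2 G\right)^{2}$ ($Y{\left(G \right)} = 4 - 2 \left(\left(6 + G - 4\right) + G\right)^{2} = 4 - 2 \left(\left(2 + G\right) + G\right)^{2} = 4 - 2 \left(2 + 2 G\right)^{2}$)
$\frac{116422}{Y{\left(\frac{184}{\left(-22\right) 13} \right)}} = \frac{116422}{4 - 8 \left(1 + \frac{184}{\left(-22\right) 13}\right)^{2}} = \frac{116422}{4 - 8 \left(1 + \frac{184}{-286}\right)^{2}} = \frac{116422}{4 - 8 \left(1 + 184 \left(- \frac{1}{286}\right)\right)^{2}} = \frac{116422}{4 - 8 \left(1 - \frac{92}{143}\right)^{2}} = \frac{116422}{4 - 8 \left(\frac{51}{143}\right)^{2}} = \frac{116422}{4 - \frac{20808}{20449}} = \frac{116422}{\frac{60988}{20449}} = 116422 \cdot \frac{20449}{60988} = \frac{1190356739}{30494}$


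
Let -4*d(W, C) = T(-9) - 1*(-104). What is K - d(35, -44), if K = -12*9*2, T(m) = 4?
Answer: -189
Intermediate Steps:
K = -216 (K = -108*2 = -216)
d(W, C) = -27 (d(W, C) = -(4 - 1*(-104))/4 = -(4 + 104)/4 = -1/4*108 = -27)
K - d(35, -44) = -216 - 1*(-27) = -216 + 27 = -189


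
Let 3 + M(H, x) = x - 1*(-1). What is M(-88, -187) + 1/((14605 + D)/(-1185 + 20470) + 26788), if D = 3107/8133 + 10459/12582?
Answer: -3330528306262418583/17621846370740477 ≈ -189.00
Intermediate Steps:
D = 41385107/34109802 (D = 3107*(1/8133) + 10459*(1/12582) = 3107/8133 + 10459/12582 = 41385107/34109802 ≈ 1.2133)
M(H, x) = -2 + x (M(H, x) = -3 + (x - 1*(-1)) = -3 + (x + 1) = -3 + (1 + x) = -2 + x)
M(-88, -187) + 1/((14605 + D)/(-1185 + 20470) + 26788) = (-2 - 187) + 1/((14605 + 41385107/34109802)/(-1185 + 20470) + 26788) = -189 + 1/((498215043317/34109802)/19285 + 26788) = -189 + 1/((498215043317/34109802)*(1/19285) + 26788) = -189 + 1/(498215043317/657807531570 + 26788) = -189 + 1/(17621846370740477/657807531570) = -189 + 657807531570/17621846370740477 = -3330528306262418583/17621846370740477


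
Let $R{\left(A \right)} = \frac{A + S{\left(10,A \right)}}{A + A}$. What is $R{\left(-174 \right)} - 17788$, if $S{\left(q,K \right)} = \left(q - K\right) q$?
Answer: $- \frac{3095945}{174} \approx -17793.0$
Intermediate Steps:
$S{\left(q,K \right)} = q \left(q - K\right)$
$R{\left(A \right)} = \frac{100 - 9 A}{2 A}$ ($R{\left(A \right)} = \frac{A + 10 \left(10 - A\right)}{A + A} = \frac{A - \left(-100 + 10 A\right)}{2 A} = \left(100 - 9 A\right) \frac{1}{2 A} = \frac{100 - 9 A}{2 A}$)
$R{\left(-174 \right)} - 17788 = \left(- \frac{9}{2} + \frac{50}{-174}\right) - 17788 = \left(- \frac{9}{2} + 50 \left(- \frac{1}{174}\right)\right) - 17788 = \left(- \frac{9}{2} - \frac{25}{87}\right) - 17788 = - \frac{833}{174} - 17788 = - \frac{3095945}{174}$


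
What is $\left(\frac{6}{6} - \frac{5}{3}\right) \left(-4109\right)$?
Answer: $\frac{8218}{3} \approx 2739.3$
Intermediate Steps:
$\left(\frac{6}{6} - \frac{5}{3}\right) \left(-4109\right) = \left(6 \cdot \frac{1}{6} - \frac{5}{3}\right) \left(-4109\right) = \left(1 - \frac{5}{3}\right) \left(-4109\right) = \left(- \frac{2}{3}\right) \left(-4109\right) = \frac{8218}{3}$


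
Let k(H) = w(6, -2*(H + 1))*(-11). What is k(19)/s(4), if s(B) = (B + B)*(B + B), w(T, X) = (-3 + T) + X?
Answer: 407/64 ≈ 6.3594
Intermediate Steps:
w(T, X) = -3 + T + X
k(H) = -11 + 22*H (k(H) = (-3 + 6 - 2*(H + 1))*(-11) = (-3 + 6 - 2*(1 + H))*(-11) = (-3 + 6 + (-2 - 2*H))*(-11) = (1 - 2*H)*(-11) = -11 + 22*H)
s(B) = 4*B**2 (s(B) = (2*B)*(2*B) = 4*B**2)
k(19)/s(4) = (-11 + 22*19)/((4*4**2)) = (-11 + 418)/((4*16)) = 407/64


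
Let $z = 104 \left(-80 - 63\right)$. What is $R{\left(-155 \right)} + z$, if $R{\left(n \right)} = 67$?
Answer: $-14805$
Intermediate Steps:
$z = -14872$ ($z = 104 \left(-143\right) = -14872$)
$R{\left(-155 \right)} + z = 67 - 14872 = -14805$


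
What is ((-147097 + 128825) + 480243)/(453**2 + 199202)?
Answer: 461971/404411 ≈ 1.1423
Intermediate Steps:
((-147097 + 128825) + 480243)/(453**2 + 199202) = (-18272 + 480243)/(205209 + 199202) = 461971/404411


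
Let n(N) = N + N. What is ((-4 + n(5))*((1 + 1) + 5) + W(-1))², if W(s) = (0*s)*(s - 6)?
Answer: 1764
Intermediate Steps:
n(N) = 2*N
W(s) = 0 (W(s) = 0*(-6 + s) = 0)
((-4 + n(5))*((1 + 1) + 5) + W(-1))² = ((-4 + 2*5)*((1 + 1) + 5) + 0)² = ((-4 + 10)*(2 + 5) + 0)² = (6*7 + 0)² = (42 + 0)² = 42² = 1764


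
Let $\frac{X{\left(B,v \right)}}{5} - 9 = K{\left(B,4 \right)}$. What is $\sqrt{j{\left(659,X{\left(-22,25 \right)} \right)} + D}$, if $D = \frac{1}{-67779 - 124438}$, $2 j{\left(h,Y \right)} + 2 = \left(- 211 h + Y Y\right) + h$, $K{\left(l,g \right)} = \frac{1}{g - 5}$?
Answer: $\frac{i \sqrt{2527052666779461}}{192217} \approx 261.53 i$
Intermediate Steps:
$K{\left(l,g \right)} = \frac{1}{-5 + g}$
$X{\left(B,v \right)} = 40$ ($X{\left(B,v \right)} = 45 + \frac{5}{-5 + 4} = 45 + \frac{5}{-1} = 45 + 5 \left(-1\right) = 45 - 5 = 40$)
$j{\left(h,Y \right)} = -1 + \frac{Y^{2}}{2} - 105 h$ ($j{\left(h,Y \right)} = -1 + \frac{\left(- 211 h + Y Y\right) + h}{2} = -1 + \frac{\left(- 211 h + Y^{2}\right) + h}{2} = -1 + \frac{\left(Y^{2} - 211 h\right) + h}{2} = -1 + \frac{Y^{2} - 210 h}{2} = -1 + \left(\frac{Y^{2}}{2} - 105 h\right) = -1 + \frac{Y^{2}}{2} - 105 h$)
$D = - \frac{1}{192217}$ ($D = \frac{1}{-192217} = - \frac{1}{192217} \approx -5.2025 \cdot 10^{-6}$)
$\sqrt{j{\left(659,X{\left(-22,25 \right)} \right)} + D} = \sqrt{\left(-1 + \frac{40^{2}}{2} - 69195\right) - \frac{1}{192217}} = \sqrt{\left(-1 + \frac{1}{2} \cdot 1600 - 69195\right) - \frac{1}{192217}} = \sqrt{\left(-1 + 800 - 69195\right) - \frac{1}{192217}} = \sqrt{-68396 - \frac{1}{192217}} = \sqrt{- \frac{13146873933}{192217}} = \frac{i \sqrt{2527052666779461}}{192217}$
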